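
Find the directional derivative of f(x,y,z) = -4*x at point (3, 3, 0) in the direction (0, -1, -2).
0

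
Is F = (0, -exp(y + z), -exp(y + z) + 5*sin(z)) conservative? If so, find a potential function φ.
Yes, F is conservative. φ = -exp(y + z) - 5*cos(z)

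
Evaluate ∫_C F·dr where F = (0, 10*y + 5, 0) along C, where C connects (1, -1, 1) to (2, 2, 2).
30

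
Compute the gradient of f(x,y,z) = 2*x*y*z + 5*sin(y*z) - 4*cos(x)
(2*y*z + 4*sin(x), z*(2*x + 5*cos(y*z)), y*(2*x + 5*cos(y*z)))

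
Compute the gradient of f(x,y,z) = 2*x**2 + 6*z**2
(4*x, 0, 12*z)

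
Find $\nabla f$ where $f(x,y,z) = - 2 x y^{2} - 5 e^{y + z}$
(-2*y**2, -4*x*y - 5*exp(y + z), -5*exp(y + z))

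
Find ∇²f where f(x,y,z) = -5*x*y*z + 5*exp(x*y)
5*(x**2 + y**2)*exp(x*y)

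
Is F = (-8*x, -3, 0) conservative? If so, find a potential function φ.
Yes, F is conservative. φ = -4*x**2 - 3*y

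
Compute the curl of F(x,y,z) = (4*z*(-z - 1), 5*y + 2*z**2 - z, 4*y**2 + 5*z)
(8*y - 4*z + 1, -8*z - 4, 0)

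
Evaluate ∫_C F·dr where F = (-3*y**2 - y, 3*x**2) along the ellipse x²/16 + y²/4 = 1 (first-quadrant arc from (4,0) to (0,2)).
2*pi + 96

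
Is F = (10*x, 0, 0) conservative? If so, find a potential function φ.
Yes, F is conservative. φ = 5*x**2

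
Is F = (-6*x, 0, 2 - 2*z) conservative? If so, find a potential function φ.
Yes, F is conservative. φ = -3*x**2 - z**2 + 2*z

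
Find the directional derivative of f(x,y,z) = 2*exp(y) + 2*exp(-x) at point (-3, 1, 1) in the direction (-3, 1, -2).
sqrt(14)*E*(1 + 3*exp(2))/7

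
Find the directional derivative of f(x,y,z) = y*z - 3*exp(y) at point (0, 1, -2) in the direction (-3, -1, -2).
3*sqrt(14)*E/14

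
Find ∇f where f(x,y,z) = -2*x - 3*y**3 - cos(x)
(sin(x) - 2, -9*y**2, 0)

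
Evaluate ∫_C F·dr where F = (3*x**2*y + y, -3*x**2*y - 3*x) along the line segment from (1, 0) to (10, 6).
2745/2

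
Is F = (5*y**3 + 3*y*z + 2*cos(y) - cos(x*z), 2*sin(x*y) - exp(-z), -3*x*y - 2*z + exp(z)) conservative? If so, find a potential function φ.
No, ∇×F = (-3*x - exp(-z), x*sin(x*z) + 6*y, -15*y**2 + 2*y*cos(x*y) - 3*z + 2*sin(y)) ≠ 0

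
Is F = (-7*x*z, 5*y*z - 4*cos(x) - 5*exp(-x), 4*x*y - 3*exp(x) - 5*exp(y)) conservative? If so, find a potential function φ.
No, ∇×F = (4*x - 5*y - 5*exp(y), -7*x - 4*y + 3*exp(x), 4*sin(x) + 5*exp(-x)) ≠ 0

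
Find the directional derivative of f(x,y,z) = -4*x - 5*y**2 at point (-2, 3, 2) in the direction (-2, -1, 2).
38/3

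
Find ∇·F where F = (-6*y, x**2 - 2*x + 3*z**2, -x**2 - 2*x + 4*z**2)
8*z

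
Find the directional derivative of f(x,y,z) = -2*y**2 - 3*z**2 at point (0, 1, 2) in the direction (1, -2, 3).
-2*sqrt(14)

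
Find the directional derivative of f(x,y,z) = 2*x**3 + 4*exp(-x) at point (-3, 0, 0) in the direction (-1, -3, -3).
2*sqrt(19)*(-27 + 2*exp(3))/19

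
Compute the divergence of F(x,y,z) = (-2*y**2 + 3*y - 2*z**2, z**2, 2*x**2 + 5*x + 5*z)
5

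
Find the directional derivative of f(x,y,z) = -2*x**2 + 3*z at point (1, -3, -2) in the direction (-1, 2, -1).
sqrt(6)/6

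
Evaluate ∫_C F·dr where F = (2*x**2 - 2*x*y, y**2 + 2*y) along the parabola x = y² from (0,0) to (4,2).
356/15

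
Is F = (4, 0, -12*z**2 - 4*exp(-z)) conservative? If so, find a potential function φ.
Yes, F is conservative. φ = 4*x - 4*z**3 + 4*exp(-z)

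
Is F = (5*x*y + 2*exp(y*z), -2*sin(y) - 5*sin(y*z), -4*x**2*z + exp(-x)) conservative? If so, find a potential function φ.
No, ∇×F = (5*y*cos(y*z), 8*x*z + 2*y*exp(y*z) + exp(-x), -5*x - 2*z*exp(y*z)) ≠ 0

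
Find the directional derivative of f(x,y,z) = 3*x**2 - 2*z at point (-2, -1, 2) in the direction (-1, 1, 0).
6*sqrt(2)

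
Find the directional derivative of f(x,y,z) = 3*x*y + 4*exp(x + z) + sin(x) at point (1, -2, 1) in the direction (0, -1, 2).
sqrt(5)*(-3 + 8*exp(2))/5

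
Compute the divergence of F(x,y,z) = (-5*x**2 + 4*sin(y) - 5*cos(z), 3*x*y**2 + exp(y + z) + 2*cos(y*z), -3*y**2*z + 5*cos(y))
6*x*y - 10*x - 3*y**2 - 2*z*sin(y*z) + exp(y + z)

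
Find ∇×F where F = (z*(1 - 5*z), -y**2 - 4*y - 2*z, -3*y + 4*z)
(-1, 1 - 10*z, 0)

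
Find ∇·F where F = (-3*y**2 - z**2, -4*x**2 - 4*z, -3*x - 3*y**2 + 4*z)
4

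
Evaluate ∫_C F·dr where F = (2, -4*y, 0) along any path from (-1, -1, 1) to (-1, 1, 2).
0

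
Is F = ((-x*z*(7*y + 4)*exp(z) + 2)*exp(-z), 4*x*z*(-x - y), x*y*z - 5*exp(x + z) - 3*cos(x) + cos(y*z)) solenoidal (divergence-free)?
No, ∇·F = x*y - 4*x*z - y*sin(y*z) - z*(7*y + 4) - 5*exp(x + z)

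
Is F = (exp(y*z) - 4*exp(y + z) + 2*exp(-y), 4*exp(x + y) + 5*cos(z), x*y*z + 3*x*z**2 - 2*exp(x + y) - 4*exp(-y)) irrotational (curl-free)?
No, ∇×F = (x*z - 2*exp(x + y) + 5*sin(z) + 4*exp(-y), -y*z + y*exp(y*z) - 3*z**2 + 2*exp(x + y) - 4*exp(y + z), ((-z*exp(y*z) + 4*exp(x + y) + 4*exp(y + z))*exp(y) + 2)*exp(-y))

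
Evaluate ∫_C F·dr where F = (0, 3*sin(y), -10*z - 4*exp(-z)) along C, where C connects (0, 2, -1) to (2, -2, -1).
0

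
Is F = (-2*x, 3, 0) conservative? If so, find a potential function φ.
Yes, F is conservative. φ = -x**2 + 3*y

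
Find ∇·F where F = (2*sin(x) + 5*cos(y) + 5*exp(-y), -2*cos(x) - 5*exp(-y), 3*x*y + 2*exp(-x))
2*cos(x) + 5*exp(-y)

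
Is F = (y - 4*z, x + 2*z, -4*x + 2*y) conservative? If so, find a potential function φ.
Yes, F is conservative. φ = x*y - 4*x*z + 2*y*z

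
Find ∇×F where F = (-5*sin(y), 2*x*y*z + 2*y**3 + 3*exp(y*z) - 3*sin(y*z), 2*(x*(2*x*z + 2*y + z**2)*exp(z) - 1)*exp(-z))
(-2*x*y + 4*x - 3*y*exp(y*z) + 3*y*cos(y*z), -8*x*z - 4*y - 2*z**2, 2*y*z + 5*cos(y))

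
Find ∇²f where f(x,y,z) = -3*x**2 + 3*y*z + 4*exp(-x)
-6 + 4*exp(-x)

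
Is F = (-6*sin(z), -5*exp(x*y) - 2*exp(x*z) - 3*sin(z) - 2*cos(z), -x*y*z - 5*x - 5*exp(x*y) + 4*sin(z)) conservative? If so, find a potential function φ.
No, ∇×F = (-x*z - 5*x*exp(x*y) + 2*x*exp(x*z) - 2*sin(z) + 3*cos(z), y*z + 5*y*exp(x*y) - 6*cos(z) + 5, -5*y*exp(x*y) - 2*z*exp(x*z)) ≠ 0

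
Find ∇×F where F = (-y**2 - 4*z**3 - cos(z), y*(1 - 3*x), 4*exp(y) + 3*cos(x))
(4*exp(y), -12*z**2 + 3*sin(x) + sin(z), -y)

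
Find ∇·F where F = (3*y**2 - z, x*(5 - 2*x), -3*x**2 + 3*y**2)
0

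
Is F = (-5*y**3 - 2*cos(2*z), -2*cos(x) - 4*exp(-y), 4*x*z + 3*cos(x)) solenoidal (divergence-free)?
No, ∇·F = 4*x + 4*exp(-y)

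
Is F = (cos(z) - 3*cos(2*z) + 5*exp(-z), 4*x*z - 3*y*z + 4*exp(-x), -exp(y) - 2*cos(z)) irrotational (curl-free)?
No, ∇×F = (-4*x + 3*y - exp(y), 12*sin(z)*cos(z) - sin(z) - 5*exp(-z), 4*z - 4*exp(-x))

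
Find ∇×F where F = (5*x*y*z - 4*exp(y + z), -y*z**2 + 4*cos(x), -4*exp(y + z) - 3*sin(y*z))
(2*y*z - 3*z*cos(y*z) - 4*exp(y + z), 5*x*y - 4*exp(y + z), -5*x*z + 4*exp(y + z) - 4*sin(x))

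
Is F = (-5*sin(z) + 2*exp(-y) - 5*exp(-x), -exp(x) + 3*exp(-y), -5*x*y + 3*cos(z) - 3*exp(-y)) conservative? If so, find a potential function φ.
No, ∇×F = (-5*x + 3*exp(-y), 5*y - 5*cos(z), -exp(x) + 2*exp(-y)) ≠ 0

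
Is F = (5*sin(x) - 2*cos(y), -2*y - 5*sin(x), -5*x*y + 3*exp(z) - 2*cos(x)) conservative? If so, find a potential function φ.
No, ∇×F = (-5*x, 5*y - 2*sin(x), -2*sin(y) - 5*cos(x)) ≠ 0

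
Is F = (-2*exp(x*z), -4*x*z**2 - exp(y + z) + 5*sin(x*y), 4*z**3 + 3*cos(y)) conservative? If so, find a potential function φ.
No, ∇×F = (8*x*z + exp(y + z) - 3*sin(y), -2*x*exp(x*z), 5*y*cos(x*y) - 4*z**2) ≠ 0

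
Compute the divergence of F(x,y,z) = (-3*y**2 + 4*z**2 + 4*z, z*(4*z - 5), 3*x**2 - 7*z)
-7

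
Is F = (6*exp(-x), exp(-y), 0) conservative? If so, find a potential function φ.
Yes, F is conservative. φ = -exp(-y) - 6*exp(-x)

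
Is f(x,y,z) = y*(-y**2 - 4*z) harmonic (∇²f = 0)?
No, ∇²f = -6*y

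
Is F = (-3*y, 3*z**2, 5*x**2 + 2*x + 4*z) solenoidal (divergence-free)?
No, ∇·F = 4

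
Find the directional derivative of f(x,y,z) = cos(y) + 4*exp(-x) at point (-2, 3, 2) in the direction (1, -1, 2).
sqrt(6)*(-4*exp(2) + sin(3))/6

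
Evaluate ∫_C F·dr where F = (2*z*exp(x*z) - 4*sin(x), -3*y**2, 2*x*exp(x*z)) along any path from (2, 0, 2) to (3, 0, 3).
-2*exp(4) + 4*cos(3) - 4*cos(2) + 2*exp(9)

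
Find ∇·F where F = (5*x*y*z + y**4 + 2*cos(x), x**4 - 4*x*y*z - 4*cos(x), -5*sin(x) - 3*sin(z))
-4*x*z + 5*y*z - 2*sin(x) - 3*cos(z)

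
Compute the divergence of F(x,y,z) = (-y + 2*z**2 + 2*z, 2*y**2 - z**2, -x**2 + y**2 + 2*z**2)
4*y + 4*z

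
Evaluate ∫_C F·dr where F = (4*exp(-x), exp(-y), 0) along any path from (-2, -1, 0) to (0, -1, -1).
-4 + 4*exp(2)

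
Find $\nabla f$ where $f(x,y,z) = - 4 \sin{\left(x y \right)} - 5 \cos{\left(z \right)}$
(-4*y*cos(x*y), -4*x*cos(x*y), 5*sin(z))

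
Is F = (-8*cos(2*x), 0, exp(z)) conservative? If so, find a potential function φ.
Yes, F is conservative. φ = exp(z) - 4*sin(2*x)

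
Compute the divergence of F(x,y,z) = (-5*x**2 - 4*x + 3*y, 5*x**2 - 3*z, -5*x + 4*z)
-10*x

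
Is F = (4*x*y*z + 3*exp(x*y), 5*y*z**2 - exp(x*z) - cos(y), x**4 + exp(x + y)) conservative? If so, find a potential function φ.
No, ∇×F = (x*exp(x*z) - 10*y*z + exp(x + y), -4*x**3 + 4*x*y - exp(x + y), -4*x*z - 3*x*exp(x*y) - z*exp(x*z)) ≠ 0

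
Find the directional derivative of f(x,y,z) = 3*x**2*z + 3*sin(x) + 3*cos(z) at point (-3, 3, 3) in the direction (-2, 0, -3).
3*sqrt(13)*(3*sin(3) - 2*cos(3) + 9)/13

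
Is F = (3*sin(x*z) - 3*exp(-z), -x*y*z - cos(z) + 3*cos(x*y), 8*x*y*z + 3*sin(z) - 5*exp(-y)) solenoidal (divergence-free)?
No, ∇·F = 8*x*y - x*z - 3*x*sin(x*y) + 3*z*cos(x*z) + 3*cos(z)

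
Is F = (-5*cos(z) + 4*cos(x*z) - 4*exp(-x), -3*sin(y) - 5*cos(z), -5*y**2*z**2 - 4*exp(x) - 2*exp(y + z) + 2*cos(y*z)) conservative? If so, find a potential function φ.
No, ∇×F = (-10*y*z**2 - 2*z*sin(y*z) - 2*exp(y + z) - 5*sin(z), -4*x*sin(x*z) + 4*exp(x) + 5*sin(z), 0) ≠ 0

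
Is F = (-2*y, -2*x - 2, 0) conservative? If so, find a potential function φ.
Yes, F is conservative. φ = 2*y*(-x - 1)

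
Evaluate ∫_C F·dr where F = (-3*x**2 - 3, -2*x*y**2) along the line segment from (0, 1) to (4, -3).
-52/3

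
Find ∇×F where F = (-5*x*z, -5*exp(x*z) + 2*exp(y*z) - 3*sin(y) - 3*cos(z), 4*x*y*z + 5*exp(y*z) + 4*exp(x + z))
(4*x*z + 5*x*exp(x*z) - 2*y*exp(y*z) + 5*z*exp(y*z) - 3*sin(z), -5*x - 4*y*z - 4*exp(x + z), -5*z*exp(x*z))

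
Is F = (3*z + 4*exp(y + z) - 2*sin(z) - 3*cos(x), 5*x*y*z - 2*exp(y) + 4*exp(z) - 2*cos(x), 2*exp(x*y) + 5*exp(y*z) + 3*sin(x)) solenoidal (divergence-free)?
No, ∇·F = 5*x*z + 5*y*exp(y*z) - 2*exp(y) + 3*sin(x)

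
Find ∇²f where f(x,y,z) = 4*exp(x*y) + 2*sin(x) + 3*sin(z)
4*x**2*exp(x*y) + 4*y**2*exp(x*y) - 2*sin(x) - 3*sin(z)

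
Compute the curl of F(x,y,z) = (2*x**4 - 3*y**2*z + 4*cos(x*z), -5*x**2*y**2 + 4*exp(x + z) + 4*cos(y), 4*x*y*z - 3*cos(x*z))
(4*x*z - 4*exp(x + z), -4*x*sin(x*z) - 3*y**2 - 4*y*z - 3*z*sin(x*z), -10*x*y**2 + 6*y*z + 4*exp(x + z))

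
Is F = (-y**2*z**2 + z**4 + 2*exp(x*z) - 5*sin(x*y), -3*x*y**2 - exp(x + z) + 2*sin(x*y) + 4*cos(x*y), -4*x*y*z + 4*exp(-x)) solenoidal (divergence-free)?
No, ∇·F = -10*x*y - 4*x*sin(x*y) + 2*x*cos(x*y) - 5*y*cos(x*y) + 2*z*exp(x*z)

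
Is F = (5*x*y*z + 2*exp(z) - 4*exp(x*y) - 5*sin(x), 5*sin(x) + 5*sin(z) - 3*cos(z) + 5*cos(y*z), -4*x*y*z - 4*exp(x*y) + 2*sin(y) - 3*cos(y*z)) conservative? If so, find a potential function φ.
No, ∇×F = (-4*x*z - 4*x*exp(x*y) + 5*y*sin(y*z) + 3*z*sin(y*z) - 3*sin(z) + 2*cos(y) - 5*cos(z), 5*x*y + 4*y*z + 4*y*exp(x*y) + 2*exp(z), -5*x*z + 4*x*exp(x*y) + 5*cos(x)) ≠ 0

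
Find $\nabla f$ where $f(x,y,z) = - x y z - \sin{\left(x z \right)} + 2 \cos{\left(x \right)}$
(-y*z - z*cos(x*z) - 2*sin(x), -x*z, -x*(y + cos(x*z)))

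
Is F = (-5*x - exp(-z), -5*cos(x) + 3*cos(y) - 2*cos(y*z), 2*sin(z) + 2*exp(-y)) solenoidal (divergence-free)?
No, ∇·F = 2*z*sin(y*z) - 3*sin(y) + 2*cos(z) - 5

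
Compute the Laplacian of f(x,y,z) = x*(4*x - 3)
8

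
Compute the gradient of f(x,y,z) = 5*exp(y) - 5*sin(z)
(0, 5*exp(y), -5*cos(z))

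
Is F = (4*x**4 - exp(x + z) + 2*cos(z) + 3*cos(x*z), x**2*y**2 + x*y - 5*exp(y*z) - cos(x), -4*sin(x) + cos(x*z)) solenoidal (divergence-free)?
No, ∇·F = 16*x**3 + 2*x**2*y - x*sin(x*z) + x - 5*z*exp(y*z) - 3*z*sin(x*z) - exp(x + z)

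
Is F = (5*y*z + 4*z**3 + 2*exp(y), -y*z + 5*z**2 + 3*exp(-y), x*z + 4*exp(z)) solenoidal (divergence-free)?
No, ∇·F = x - z + 4*exp(z) - 3*exp(-y)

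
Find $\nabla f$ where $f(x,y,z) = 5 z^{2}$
(0, 0, 10*z)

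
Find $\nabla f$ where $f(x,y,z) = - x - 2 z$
(-1, 0, -2)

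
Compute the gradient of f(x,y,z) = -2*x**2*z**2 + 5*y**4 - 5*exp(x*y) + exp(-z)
(-4*x*z**2 - 5*y*exp(x*y), -5*x*exp(x*y) + 20*y**3, -4*x**2*z - exp(-z))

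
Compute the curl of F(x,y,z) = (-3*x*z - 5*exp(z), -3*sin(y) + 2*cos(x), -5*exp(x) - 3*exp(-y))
(3*exp(-y), -3*x + 5*exp(x) - 5*exp(z), -2*sin(x))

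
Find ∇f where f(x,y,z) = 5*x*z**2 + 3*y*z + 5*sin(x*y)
(5*y*cos(x*y) + 5*z**2, 5*x*cos(x*y) + 3*z, 10*x*z + 3*y)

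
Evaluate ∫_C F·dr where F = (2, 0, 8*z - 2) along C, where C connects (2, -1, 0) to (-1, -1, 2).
6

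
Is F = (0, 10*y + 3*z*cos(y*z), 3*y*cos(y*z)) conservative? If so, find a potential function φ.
Yes, F is conservative. φ = 5*y**2 + 3*sin(y*z)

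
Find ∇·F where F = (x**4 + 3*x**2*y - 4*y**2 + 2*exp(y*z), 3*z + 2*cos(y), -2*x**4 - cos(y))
4*x**3 + 6*x*y - 2*sin(y)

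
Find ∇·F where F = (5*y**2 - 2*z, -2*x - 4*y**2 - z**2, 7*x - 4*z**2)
-8*y - 8*z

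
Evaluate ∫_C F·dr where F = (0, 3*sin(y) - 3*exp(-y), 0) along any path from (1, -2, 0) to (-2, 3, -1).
3*((-exp(2) + cos(2) - cos(3))*exp(3) + 1)*exp(-3)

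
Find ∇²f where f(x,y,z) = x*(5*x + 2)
10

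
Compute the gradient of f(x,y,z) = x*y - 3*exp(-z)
(y, x, 3*exp(-z))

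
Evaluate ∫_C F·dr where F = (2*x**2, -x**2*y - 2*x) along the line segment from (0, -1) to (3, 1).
9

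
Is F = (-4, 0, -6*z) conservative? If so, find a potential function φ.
Yes, F is conservative. φ = -4*x - 3*z**2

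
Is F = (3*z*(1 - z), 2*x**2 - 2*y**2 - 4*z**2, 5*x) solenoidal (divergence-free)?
No, ∇·F = -4*y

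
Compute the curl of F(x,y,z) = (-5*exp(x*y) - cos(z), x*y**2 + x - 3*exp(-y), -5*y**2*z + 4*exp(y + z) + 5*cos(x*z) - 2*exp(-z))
(-10*y*z + 4*exp(y + z), 5*z*sin(x*z) + sin(z), 5*x*exp(x*y) + y**2 + 1)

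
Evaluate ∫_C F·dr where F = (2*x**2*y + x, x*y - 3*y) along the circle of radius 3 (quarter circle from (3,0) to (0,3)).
-81*pi/8 - 9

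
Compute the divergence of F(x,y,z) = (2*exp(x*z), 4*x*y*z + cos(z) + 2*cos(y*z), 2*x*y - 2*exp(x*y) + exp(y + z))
4*x*z + 2*z*exp(x*z) - 2*z*sin(y*z) + exp(y + z)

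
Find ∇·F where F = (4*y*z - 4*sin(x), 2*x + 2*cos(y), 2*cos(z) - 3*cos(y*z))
3*y*sin(y*z) - 2*sin(y) - 2*sin(z) - 4*cos(x)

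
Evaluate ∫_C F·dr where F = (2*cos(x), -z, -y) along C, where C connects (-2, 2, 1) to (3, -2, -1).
2*sin(3) + 2*sin(2)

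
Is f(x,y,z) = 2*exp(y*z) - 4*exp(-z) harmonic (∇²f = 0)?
No, ∇²f = 2*y**2*exp(y*z) + 2*z**2*exp(y*z) - 4*exp(-z)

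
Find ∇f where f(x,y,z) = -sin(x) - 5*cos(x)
(5*sin(x) - cos(x), 0, 0)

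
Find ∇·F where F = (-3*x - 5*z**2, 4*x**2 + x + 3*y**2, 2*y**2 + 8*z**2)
6*y + 16*z - 3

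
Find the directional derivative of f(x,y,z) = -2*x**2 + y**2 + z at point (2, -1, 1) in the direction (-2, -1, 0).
18*sqrt(5)/5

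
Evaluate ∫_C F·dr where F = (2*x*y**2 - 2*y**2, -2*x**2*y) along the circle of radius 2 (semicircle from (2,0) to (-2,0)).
64/3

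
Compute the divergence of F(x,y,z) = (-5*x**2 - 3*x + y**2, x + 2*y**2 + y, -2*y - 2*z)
-10*x + 4*y - 4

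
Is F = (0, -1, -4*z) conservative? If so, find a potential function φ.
Yes, F is conservative. φ = -y - 2*z**2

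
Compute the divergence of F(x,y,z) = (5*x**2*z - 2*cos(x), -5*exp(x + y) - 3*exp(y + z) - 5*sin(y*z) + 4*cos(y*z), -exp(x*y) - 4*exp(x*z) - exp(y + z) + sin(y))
10*x*z - 4*x*exp(x*z) - 4*z*sin(y*z) - 5*z*cos(y*z) - 5*exp(x + y) - 4*exp(y + z) + 2*sin(x)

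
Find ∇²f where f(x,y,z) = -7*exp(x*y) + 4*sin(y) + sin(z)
-7*x**2*exp(x*y) - 7*y**2*exp(x*y) - 4*sin(y) - sin(z)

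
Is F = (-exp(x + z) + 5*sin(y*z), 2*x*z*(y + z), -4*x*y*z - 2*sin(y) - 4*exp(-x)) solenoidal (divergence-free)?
No, ∇·F = -4*x*y + 2*x*z - exp(x + z)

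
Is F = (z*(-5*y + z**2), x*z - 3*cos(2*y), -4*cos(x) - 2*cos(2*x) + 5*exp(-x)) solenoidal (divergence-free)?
No, ∇·F = 6*sin(2*y)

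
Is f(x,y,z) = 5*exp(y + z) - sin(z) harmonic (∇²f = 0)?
No, ∇²f = 10*exp(y + z) + sin(z)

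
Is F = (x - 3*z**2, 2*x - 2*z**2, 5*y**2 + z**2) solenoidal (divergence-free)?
No, ∇·F = 2*z + 1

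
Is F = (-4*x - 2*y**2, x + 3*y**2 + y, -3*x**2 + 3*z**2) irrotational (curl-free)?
No, ∇×F = (0, 6*x, 4*y + 1)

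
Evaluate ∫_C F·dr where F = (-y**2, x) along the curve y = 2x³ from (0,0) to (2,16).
-344/7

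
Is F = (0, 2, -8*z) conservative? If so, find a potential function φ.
Yes, F is conservative. φ = 2*y - 4*z**2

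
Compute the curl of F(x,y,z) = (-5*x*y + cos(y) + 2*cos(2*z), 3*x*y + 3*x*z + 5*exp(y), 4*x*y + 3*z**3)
(x, -4*y - 4*sin(2*z), 5*x + 3*y + 3*z + sin(y))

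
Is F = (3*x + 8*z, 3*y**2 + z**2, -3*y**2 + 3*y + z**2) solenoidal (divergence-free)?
No, ∇·F = 6*y + 2*z + 3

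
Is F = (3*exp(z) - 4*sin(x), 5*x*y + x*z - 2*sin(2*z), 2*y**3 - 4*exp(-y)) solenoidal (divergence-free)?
No, ∇·F = 5*x - 4*cos(x)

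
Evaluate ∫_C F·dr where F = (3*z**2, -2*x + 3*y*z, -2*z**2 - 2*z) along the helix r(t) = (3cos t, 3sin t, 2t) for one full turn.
pi*(-128*pi**2 - 135 + 384*pi)/3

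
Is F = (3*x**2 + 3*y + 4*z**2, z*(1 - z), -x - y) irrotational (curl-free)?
No, ∇×F = (2*z - 2, 8*z + 1, -3)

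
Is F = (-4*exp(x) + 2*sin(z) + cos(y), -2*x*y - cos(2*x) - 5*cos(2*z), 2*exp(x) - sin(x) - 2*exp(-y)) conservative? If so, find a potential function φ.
No, ∇×F = (-10*sin(2*z) + 2*exp(-y), -2*exp(x) + cos(x) + 2*cos(z), -2*y + 2*sin(2*x) + sin(y)) ≠ 0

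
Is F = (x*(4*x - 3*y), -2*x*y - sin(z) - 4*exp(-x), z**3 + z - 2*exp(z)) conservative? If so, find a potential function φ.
No, ∇×F = (cos(z), 0, 3*x - 2*y + 4*exp(-x)) ≠ 0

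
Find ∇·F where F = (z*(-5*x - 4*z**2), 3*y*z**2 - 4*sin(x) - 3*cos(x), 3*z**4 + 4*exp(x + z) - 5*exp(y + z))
12*z**3 + 3*z**2 - 5*z + 4*exp(x + z) - 5*exp(y + z)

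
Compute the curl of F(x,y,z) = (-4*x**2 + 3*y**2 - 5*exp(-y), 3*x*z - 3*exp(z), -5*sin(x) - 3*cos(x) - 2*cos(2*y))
(-3*x + 3*exp(z) + 4*sin(2*y), -3*sin(x) + 5*cos(x), -6*y + 3*z - 5*exp(-y))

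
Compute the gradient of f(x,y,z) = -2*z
(0, 0, -2)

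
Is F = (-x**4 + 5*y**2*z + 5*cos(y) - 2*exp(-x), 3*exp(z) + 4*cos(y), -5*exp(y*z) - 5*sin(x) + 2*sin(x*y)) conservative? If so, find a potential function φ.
No, ∇×F = (2*x*cos(x*y) - 5*z*exp(y*z) - 3*exp(z), 5*y**2 - 2*y*cos(x*y) + 5*cos(x), -10*y*z + 5*sin(y)) ≠ 0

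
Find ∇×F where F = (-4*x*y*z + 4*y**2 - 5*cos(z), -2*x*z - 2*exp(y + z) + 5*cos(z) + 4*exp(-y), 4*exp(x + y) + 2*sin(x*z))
(2*x + 4*exp(x + y) + 2*exp(y + z) + 5*sin(z), -4*x*y - 2*z*cos(x*z) - 4*exp(x + y) + 5*sin(z), 4*x*z - 8*y - 2*z)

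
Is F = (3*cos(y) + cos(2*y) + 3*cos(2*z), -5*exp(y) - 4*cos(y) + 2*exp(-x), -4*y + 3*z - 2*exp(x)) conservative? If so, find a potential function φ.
No, ∇×F = (-4, 2*exp(x) - 6*sin(2*z), ((4*cos(y) + 3)*exp(x)*sin(y) - 2)*exp(-x)) ≠ 0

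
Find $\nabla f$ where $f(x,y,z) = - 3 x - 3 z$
(-3, 0, -3)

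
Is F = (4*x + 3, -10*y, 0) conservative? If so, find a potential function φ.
Yes, F is conservative. φ = 2*x**2 + 3*x - 5*y**2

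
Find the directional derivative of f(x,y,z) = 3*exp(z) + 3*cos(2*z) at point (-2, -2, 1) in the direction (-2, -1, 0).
0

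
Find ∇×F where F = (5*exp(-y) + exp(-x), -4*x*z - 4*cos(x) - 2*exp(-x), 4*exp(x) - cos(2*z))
(4*x, -4*exp(x), -4*z + 4*sin(x) + 5*exp(-y) + 2*exp(-x))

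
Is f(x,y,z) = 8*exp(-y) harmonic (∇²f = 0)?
No, ∇²f = 8*exp(-y)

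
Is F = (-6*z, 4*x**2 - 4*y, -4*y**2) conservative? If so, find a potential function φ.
No, ∇×F = (-8*y, -6, 8*x) ≠ 0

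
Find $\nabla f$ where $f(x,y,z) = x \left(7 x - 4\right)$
(14*x - 4, 0, 0)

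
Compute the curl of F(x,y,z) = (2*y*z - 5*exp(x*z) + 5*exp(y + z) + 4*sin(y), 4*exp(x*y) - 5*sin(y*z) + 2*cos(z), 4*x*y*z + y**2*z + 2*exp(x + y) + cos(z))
(4*x*z + 2*y*z + 5*y*cos(y*z) + 2*exp(x + y) + 2*sin(z), -5*x*exp(x*z) - 4*y*z + 2*y - 2*exp(x + y) + 5*exp(y + z), 4*y*exp(x*y) - 2*z - 5*exp(y + z) - 4*cos(y))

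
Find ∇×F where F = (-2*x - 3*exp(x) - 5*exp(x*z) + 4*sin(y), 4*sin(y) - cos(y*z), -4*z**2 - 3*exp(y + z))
(-y*sin(y*z) - 3*exp(y + z), -5*x*exp(x*z), -4*cos(y))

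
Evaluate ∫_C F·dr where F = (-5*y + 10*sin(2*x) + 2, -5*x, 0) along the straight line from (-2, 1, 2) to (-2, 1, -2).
0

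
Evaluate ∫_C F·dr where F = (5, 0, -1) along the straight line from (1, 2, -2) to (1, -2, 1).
-3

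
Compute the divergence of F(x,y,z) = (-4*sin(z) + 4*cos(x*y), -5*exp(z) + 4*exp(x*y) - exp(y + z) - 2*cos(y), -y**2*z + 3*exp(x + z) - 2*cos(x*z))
4*x*exp(x*y) + 2*x*sin(x*z) - y**2 - 4*y*sin(x*y) + 3*exp(x + z) - exp(y + z) + 2*sin(y)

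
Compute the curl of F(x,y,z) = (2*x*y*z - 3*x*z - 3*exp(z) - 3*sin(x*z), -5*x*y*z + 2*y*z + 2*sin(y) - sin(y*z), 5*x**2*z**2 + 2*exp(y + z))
(5*x*y + y*cos(y*z) - 2*y + 2*exp(y + z), 2*x*y - 10*x*z**2 - 3*x*cos(x*z) - 3*x - 3*exp(z), z*(-2*x - 5*y))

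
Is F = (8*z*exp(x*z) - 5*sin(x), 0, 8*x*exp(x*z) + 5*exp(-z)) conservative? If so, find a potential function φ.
Yes, F is conservative. φ = 8*exp(x*z) + 5*cos(x) - 5*exp(-z)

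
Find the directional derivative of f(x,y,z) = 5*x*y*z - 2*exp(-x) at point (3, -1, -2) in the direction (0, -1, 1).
15*sqrt(2)/2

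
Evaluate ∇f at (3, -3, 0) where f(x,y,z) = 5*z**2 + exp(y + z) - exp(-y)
(0, 2*cosh(3), exp(-3))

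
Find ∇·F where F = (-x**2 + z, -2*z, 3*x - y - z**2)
-2*x - 2*z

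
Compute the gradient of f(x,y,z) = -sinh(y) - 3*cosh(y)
(0, -3*sinh(y) - cosh(y), 0)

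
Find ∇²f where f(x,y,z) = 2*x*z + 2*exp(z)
2*exp(z)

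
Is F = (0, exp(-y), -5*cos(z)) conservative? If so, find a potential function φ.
Yes, F is conservative. φ = -5*sin(z) - exp(-y)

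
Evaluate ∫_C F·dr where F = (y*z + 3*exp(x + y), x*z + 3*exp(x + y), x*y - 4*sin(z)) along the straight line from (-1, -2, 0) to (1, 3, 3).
4*cos(3) - 3*exp(-3) + 5 + 3*exp(4)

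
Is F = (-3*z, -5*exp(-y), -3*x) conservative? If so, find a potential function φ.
Yes, F is conservative. φ = -3*x*z + 5*exp(-y)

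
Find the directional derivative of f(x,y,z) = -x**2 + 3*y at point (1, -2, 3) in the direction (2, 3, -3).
5*sqrt(22)/22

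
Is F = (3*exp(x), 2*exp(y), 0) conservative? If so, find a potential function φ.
Yes, F is conservative. φ = 3*exp(x) + 2*exp(y)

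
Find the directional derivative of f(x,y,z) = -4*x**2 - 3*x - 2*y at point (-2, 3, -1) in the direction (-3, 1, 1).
-41*sqrt(11)/11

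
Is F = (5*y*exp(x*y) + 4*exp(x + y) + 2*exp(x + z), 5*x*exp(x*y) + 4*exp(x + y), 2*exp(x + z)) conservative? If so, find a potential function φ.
Yes, F is conservative. φ = 5*exp(x*y) + 4*exp(x + y) + 2*exp(x + z)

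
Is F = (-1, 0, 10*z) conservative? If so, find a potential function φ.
Yes, F is conservative. φ = -x + 5*z**2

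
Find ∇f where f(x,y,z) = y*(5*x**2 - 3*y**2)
(10*x*y, 5*x**2 - 9*y**2, 0)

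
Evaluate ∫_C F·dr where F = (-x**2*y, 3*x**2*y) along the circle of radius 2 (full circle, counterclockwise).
4*pi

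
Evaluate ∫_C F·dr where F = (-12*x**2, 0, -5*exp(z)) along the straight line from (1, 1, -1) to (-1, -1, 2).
-5*exp(2) + 5*exp(-1) + 8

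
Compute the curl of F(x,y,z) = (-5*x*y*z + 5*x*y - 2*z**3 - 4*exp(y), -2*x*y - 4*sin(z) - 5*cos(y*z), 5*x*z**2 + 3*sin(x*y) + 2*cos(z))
(3*x*cos(x*y) - 5*y*sin(y*z) + 4*cos(z), -5*x*y - 3*y*cos(x*y) - 11*z**2, 5*x*z - 5*x - 2*y + 4*exp(y))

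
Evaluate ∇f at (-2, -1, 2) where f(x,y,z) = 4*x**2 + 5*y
(-16, 5, 0)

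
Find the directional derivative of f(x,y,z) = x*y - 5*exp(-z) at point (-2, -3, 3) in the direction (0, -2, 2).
sqrt(2)*(5/2 + exp(3))*exp(-3)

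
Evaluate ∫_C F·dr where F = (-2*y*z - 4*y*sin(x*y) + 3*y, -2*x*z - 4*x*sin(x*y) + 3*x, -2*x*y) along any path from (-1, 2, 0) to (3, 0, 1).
10 - 4*cos(2)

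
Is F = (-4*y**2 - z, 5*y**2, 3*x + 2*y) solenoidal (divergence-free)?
No, ∇·F = 10*y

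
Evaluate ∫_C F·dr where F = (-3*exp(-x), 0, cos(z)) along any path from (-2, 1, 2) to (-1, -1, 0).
-3*exp(2) - sin(2) + 3*E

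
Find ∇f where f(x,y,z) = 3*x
(3, 0, 0)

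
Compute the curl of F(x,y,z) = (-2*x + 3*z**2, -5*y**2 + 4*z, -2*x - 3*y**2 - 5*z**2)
(-6*y - 4, 6*z + 2, 0)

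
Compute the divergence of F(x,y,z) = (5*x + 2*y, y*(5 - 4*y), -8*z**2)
-8*y - 16*z + 10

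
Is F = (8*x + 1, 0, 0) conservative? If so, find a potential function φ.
Yes, F is conservative. φ = x*(4*x + 1)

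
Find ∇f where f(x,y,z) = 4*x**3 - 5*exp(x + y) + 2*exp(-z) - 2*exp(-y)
(12*x**2 - 5*exp(x + y), (2 - 5*exp(x + 2*y))*exp(-y), -2*exp(-z))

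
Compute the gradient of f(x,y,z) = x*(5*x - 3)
(10*x - 3, 0, 0)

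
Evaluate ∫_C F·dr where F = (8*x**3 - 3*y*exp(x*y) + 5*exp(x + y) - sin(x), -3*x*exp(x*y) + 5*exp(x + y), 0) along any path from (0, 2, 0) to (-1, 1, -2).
-5*exp(2) - 3*exp(-1) + cos(1) + 9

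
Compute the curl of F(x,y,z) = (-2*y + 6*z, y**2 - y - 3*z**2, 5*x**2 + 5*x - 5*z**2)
(6*z, 1 - 10*x, 2)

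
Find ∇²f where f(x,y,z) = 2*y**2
4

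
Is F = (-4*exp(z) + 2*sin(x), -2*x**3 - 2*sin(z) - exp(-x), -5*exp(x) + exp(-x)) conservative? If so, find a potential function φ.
No, ∇×F = (2*cos(z), 5*exp(x) - 4*exp(z) + exp(-x), -6*x**2 + exp(-x)) ≠ 0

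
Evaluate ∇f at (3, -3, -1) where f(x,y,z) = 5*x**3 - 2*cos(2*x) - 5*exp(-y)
(4*sin(6) + 135, 5*exp(3), 0)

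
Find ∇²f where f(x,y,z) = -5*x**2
-10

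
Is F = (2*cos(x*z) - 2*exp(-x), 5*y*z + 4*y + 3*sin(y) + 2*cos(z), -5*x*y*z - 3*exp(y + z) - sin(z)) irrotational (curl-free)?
No, ∇×F = (-5*x*z - 5*y - 3*exp(y + z) + 2*sin(z), -2*x*sin(x*z) + 5*y*z, 0)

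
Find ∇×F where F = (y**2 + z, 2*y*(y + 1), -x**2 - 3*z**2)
(0, 2*x + 1, -2*y)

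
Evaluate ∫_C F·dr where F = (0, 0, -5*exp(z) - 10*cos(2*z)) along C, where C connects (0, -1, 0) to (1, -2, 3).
-5*exp(3) - 5*sin(6) + 5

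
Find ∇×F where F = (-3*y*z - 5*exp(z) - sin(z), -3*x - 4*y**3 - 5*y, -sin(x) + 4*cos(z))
(0, -3*y - 5*exp(z) + cos(x) - cos(z), 3*z - 3)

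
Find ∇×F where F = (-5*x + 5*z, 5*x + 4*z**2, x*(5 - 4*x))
(-8*z, 8*x, 5)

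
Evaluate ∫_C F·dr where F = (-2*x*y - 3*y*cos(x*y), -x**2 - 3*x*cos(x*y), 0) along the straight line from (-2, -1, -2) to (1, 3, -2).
-7 - 3*sin(3) + 3*sin(2)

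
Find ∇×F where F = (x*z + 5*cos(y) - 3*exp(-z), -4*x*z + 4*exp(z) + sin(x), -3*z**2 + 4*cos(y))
(4*x - 4*exp(z) - 4*sin(y), x + 3*exp(-z), -4*z + 5*sin(y) + cos(x))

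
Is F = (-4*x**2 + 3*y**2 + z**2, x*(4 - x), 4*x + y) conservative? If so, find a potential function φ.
No, ∇×F = (1, 2*z - 4, -2*x - 6*y + 4) ≠ 0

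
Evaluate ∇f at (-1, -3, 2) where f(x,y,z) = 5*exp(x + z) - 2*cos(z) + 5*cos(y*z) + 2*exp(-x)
(3*E, 10*sin(6), 2*sin(2) - 15*sin(6) + 5*E)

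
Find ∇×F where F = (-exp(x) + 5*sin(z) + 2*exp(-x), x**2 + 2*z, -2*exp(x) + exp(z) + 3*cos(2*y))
(-6*sin(2*y) - 2, 2*exp(x) + 5*cos(z), 2*x)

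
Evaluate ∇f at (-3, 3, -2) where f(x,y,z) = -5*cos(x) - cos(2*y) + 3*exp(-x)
(-3*exp(3) - 5*sin(3), 2*sin(6), 0)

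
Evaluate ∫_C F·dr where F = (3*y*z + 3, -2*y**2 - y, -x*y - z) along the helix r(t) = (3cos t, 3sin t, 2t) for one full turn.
-62*pi**2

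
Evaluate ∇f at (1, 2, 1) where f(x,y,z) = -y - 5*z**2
(0, -1, -10)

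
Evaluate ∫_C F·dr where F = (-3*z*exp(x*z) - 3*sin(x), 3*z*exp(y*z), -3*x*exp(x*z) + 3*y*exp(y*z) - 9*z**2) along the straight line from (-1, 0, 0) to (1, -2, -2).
-3*exp(-2) + 24 + 3*exp(4)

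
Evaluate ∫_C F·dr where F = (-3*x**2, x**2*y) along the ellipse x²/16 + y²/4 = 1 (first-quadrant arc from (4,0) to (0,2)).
80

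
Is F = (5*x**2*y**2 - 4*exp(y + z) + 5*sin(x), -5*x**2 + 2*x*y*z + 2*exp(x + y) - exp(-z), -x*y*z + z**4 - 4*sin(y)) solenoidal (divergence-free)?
No, ∇·F = 10*x*y**2 - x*y + 2*x*z + 4*z**3 + 2*exp(x + y) + 5*cos(x)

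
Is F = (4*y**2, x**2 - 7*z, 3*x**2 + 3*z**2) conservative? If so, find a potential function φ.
No, ∇×F = (7, -6*x, 2*x - 8*y) ≠ 0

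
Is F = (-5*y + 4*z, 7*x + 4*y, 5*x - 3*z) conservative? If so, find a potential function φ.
No, ∇×F = (0, -1, 12) ≠ 0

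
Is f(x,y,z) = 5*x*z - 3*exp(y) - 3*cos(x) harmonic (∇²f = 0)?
No, ∇²f = -3*exp(y) + 3*cos(x)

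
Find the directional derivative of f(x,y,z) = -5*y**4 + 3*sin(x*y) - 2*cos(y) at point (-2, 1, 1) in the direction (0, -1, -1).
sqrt(2)*(3*cos(2) - sin(1) + 10)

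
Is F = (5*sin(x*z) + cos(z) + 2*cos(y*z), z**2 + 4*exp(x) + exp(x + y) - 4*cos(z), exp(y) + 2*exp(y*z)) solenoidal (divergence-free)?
No, ∇·F = 2*y*exp(y*z) + 5*z*cos(x*z) + exp(x + y)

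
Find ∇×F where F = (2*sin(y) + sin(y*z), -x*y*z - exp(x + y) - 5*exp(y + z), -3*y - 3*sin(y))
(x*y + 5*exp(y + z) - 3*cos(y) - 3, y*cos(y*z), -y*z - z*cos(y*z) - exp(x + y) - 2*cos(y))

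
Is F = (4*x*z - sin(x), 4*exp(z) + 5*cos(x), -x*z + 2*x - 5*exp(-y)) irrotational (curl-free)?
No, ∇×F = (-4*exp(z) + 5*exp(-y), 4*x + z - 2, -5*sin(x))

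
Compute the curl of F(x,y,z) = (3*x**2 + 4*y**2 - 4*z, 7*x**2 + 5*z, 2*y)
(-3, -4, 14*x - 8*y)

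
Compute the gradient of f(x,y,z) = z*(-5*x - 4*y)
(-5*z, -4*z, -5*x - 4*y)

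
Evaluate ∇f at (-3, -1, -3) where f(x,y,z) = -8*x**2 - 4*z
(48, 0, -4)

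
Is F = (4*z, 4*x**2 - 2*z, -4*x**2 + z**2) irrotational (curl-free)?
No, ∇×F = (2, 8*x + 4, 8*x)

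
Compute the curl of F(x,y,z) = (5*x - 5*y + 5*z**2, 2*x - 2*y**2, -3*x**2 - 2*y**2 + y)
(1 - 4*y, 6*x + 10*z, 7)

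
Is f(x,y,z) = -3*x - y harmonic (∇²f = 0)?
Yes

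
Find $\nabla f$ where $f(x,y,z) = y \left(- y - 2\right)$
(0, -2*y - 2, 0)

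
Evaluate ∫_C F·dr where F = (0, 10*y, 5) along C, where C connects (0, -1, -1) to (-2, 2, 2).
30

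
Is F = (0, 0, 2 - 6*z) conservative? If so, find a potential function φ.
Yes, F is conservative. φ = z*(2 - 3*z)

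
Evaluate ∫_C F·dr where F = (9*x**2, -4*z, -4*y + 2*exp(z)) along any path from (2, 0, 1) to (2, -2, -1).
-8 - 4*sinh(1)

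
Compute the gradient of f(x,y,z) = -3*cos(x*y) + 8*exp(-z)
(3*y*sin(x*y), 3*x*sin(x*y), -8*exp(-z))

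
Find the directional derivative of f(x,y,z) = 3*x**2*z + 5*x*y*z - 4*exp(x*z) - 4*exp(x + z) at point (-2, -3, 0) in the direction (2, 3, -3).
sqrt(22)*(2 - 75*exp(2))*exp(-2)/11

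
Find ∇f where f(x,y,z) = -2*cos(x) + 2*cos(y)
(2*sin(x), -2*sin(y), 0)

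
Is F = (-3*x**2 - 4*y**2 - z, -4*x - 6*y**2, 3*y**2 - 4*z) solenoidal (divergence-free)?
No, ∇·F = -6*x - 12*y - 4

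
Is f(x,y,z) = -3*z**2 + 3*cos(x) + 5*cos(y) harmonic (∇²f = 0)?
No, ∇²f = -3*cos(x) - 5*cos(y) - 6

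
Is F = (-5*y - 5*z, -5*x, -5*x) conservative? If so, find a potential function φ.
Yes, F is conservative. φ = 5*x*(-y - z)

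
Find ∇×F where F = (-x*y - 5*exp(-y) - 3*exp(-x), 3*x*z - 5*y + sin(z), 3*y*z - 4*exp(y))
(-3*x + 3*z - 4*exp(y) - cos(z), 0, x + 3*z - 5*exp(-y))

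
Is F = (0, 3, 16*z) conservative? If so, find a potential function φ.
Yes, F is conservative. φ = 3*y + 8*z**2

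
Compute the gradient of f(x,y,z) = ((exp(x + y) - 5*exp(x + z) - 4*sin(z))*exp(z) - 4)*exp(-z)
(exp(x + y) - 5*exp(x + z), exp(x + y), -5*exp(x + z) - 4*cos(z) + 4*exp(-z))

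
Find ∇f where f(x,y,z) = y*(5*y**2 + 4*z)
(0, 15*y**2 + 4*z, 4*y)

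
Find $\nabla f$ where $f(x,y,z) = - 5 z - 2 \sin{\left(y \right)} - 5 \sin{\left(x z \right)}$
(-5*z*cos(x*z), -2*cos(y), -5*x*cos(x*z) - 5)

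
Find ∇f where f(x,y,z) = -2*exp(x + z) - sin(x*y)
(-y*cos(x*y) - 2*exp(x + z), -x*cos(x*y), -2*exp(x + z))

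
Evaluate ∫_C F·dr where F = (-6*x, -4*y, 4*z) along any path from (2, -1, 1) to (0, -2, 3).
22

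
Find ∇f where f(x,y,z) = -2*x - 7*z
(-2, 0, -7)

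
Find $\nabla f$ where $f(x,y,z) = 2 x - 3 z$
(2, 0, -3)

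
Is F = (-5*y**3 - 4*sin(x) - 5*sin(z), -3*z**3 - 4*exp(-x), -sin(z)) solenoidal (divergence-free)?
No, ∇·F = -4*cos(x) - cos(z)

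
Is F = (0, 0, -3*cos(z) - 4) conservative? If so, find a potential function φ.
Yes, F is conservative. φ = -4*z - 3*sin(z)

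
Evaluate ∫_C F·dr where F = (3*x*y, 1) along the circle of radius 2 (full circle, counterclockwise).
0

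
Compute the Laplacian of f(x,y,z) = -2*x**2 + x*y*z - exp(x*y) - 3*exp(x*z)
-x**2*exp(x*y) - 3*x**2*exp(x*z) - y**2*exp(x*y) - 3*z**2*exp(x*z) - 4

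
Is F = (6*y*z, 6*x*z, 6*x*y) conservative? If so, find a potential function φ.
Yes, F is conservative. φ = 6*x*y*z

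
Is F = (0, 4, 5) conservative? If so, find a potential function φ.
Yes, F is conservative. φ = 4*y + 5*z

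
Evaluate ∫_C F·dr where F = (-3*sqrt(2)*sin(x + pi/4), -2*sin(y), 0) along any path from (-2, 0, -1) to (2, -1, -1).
-6*sin(2) - 2 + 2*cos(1)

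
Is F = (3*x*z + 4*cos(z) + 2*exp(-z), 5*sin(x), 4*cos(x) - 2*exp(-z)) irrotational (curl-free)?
No, ∇×F = (0, 3*x + 4*sin(x) - 4*sin(z) - 2*exp(-z), 5*cos(x))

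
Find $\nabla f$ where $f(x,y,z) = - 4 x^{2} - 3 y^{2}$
(-8*x, -6*y, 0)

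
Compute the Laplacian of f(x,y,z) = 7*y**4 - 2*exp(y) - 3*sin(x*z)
3*x**2*sin(x*z) + 84*y**2 + 3*z**2*sin(x*z) - 2*exp(y)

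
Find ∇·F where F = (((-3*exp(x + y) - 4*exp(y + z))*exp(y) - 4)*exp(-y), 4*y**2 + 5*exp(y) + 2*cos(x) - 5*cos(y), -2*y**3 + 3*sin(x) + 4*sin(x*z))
4*x*cos(x*z) + 8*y + 5*exp(y) - 3*exp(x + y) + 5*sin(y)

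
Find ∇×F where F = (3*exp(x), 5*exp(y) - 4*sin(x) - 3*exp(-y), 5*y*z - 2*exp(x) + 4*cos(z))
(5*z, 2*exp(x), -4*cos(x))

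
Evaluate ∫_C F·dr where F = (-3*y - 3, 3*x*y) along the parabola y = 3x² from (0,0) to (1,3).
24/5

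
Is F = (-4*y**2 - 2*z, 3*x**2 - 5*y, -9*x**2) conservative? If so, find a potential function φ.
No, ∇×F = (0, 18*x - 2, 6*x + 8*y) ≠ 0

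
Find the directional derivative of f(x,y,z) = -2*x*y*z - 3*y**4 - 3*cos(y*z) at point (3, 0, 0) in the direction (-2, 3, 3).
0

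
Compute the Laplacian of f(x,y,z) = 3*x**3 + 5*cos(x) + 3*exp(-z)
18*x - 5*cos(x) + 3*exp(-z)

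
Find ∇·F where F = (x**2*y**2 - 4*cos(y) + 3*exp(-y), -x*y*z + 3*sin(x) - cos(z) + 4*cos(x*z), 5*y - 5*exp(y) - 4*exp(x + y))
x*(2*y**2 - z)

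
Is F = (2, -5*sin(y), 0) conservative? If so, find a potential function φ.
Yes, F is conservative. φ = 2*x + 5*cos(y)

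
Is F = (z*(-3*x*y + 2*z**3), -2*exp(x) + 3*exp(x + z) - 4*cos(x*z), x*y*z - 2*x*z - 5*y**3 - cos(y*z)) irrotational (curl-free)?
No, ∇×F = (x*z - 4*x*sin(x*z) - 15*y**2 + z*sin(y*z) - 3*exp(x + z), -3*x*y - y*z + 8*z**3 + 2*z, 3*x*z + 4*z*sin(x*z) - 2*exp(x) + 3*exp(x + z))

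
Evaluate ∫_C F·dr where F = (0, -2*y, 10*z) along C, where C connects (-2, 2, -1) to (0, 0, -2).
19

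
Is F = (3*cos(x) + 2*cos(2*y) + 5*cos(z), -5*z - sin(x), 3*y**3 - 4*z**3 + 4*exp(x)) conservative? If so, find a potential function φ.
No, ∇×F = (9*y**2 + 5, -4*exp(x) - 5*sin(z), 4*sin(2*y) - cos(x)) ≠ 0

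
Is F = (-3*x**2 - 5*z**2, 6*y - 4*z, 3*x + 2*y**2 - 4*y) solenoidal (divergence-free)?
No, ∇·F = 6 - 6*x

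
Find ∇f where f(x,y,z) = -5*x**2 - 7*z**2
(-10*x, 0, -14*z)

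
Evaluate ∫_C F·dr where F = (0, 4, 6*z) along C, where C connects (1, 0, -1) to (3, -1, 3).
20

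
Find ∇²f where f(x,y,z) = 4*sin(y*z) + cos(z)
-4*y**2*sin(y*z) - 4*z**2*sin(y*z) - cos(z)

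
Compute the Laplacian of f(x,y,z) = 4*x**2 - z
8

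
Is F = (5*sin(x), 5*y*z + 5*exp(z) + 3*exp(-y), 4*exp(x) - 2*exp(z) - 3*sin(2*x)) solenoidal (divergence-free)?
No, ∇·F = 5*z - 2*exp(z) + 5*cos(x) - 3*exp(-y)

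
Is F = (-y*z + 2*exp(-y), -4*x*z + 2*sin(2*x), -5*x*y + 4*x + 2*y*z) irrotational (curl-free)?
No, ∇×F = (-x + 2*z, 4*y - 4, -3*z + 4*cos(2*x) + 2*exp(-y))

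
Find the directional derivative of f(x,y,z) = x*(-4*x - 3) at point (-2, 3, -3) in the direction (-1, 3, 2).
-13*sqrt(14)/14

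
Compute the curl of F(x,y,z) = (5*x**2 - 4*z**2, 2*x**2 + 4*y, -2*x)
(0, 2 - 8*z, 4*x)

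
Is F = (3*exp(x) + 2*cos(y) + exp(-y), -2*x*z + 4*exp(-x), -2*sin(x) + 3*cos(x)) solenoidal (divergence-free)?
No, ∇·F = 3*exp(x)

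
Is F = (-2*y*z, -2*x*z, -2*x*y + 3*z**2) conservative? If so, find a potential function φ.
Yes, F is conservative. φ = z*(-2*x*y + z**2)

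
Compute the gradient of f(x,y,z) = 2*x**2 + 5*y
(4*x, 5, 0)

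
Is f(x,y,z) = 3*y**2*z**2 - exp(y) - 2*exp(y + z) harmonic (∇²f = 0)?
No, ∇²f = 6*y**2 + 6*z**2 - exp(y) - 4*exp(y + z)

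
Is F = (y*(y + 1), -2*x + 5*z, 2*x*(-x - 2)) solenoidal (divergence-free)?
Yes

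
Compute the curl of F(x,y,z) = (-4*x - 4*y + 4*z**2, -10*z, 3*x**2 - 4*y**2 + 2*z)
(10 - 8*y, -6*x + 8*z, 4)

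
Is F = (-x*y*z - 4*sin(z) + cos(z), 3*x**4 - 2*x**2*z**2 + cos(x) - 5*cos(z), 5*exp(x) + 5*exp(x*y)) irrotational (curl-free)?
No, ∇×F = (4*x**2*z + 5*x*exp(x*y) - 5*sin(z), -x*y - 5*y*exp(x*y) - 5*exp(x) - sin(z) - 4*cos(z), 12*x**3 - 4*x*z**2 + x*z - sin(x))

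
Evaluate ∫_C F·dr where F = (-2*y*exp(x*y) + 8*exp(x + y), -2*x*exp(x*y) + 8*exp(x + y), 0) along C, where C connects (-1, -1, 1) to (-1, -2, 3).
2*((1 - E)*exp(4) - 4*E + 4)*exp(-3)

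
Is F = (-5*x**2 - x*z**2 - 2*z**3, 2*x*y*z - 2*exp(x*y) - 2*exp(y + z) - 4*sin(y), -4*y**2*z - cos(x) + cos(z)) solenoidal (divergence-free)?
No, ∇·F = 2*x*z - 2*x*exp(x*y) - 10*x - 4*y**2 - z**2 - 2*exp(y + z) - sin(z) - 4*cos(y)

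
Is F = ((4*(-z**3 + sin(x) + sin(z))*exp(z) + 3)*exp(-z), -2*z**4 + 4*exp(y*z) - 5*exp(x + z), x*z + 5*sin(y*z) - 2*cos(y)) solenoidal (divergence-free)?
No, ∇·F = x + 5*y*cos(y*z) + 4*z*exp(y*z) + 4*cos(x)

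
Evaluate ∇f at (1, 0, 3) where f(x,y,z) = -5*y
(0, -5, 0)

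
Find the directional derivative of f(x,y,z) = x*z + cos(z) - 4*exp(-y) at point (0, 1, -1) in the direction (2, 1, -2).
2*(-E*(sin(1) + 1) + 2)*exp(-1)/3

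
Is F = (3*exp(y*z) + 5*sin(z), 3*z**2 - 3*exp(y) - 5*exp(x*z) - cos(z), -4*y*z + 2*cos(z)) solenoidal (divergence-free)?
No, ∇·F = -4*y - 3*exp(y) - 2*sin(z)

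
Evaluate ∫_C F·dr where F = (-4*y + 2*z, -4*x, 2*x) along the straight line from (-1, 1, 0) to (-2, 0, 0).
-4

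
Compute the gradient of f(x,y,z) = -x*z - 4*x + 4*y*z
(-z - 4, 4*z, -x + 4*y)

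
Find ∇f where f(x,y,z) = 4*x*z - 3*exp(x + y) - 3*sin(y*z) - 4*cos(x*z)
(4*z*sin(x*z) + 4*z - 3*exp(x + y), -3*z*cos(y*z) - 3*exp(x + y), 4*x*sin(x*z) + 4*x - 3*y*cos(y*z))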